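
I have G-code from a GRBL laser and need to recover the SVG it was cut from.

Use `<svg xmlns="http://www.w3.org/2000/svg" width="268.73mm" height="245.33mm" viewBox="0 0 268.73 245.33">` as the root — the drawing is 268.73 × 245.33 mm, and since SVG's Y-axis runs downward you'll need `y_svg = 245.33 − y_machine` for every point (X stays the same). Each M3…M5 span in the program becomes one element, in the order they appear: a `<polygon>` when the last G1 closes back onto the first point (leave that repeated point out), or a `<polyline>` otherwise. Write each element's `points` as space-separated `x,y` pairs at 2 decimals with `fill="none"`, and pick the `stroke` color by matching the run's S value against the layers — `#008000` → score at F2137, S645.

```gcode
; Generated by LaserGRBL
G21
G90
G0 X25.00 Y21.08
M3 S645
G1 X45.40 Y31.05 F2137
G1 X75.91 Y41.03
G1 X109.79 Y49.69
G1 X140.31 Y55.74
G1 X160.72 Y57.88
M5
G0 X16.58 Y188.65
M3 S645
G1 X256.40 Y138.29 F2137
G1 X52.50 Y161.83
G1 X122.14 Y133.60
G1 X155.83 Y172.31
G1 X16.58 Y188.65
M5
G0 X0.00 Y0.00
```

<svg xmlns="http://www.w3.org/2000/svg" width="268.73mm" height="245.33mm" viewBox="0 0 268.73 245.33">
  <polyline points="25.00,224.25 45.40,214.28 75.91,204.30 109.79,195.64 140.31,189.59 160.72,187.45" fill="none" stroke="#008000"/>
  <polygon points="16.58,56.68 256.40,107.04 52.50,83.50 122.14,111.73 155.83,73.02" fill="none" stroke="#008000"/>
</svg>

Each laser-on run becomes one SVG element. Flip Y back into SVG space with y_svg = 245.33 − y_machine. Every run uses S645, so all elements get stroke `#008000` (score).

Run 1: The run is open, so emit a `<polyline>` with points (Y-flipped): 25.00,224.25 45.40,214.28 75.91,204.30 109.79,195.64 140.31,189.59 160.72,187.45.

Run 2: The run returns to its start, so emit a `<polygon>` with points (Y-flipped): 16.58,56.68 256.40,107.04 52.50,83.50 122.14,111.73 155.83,73.02.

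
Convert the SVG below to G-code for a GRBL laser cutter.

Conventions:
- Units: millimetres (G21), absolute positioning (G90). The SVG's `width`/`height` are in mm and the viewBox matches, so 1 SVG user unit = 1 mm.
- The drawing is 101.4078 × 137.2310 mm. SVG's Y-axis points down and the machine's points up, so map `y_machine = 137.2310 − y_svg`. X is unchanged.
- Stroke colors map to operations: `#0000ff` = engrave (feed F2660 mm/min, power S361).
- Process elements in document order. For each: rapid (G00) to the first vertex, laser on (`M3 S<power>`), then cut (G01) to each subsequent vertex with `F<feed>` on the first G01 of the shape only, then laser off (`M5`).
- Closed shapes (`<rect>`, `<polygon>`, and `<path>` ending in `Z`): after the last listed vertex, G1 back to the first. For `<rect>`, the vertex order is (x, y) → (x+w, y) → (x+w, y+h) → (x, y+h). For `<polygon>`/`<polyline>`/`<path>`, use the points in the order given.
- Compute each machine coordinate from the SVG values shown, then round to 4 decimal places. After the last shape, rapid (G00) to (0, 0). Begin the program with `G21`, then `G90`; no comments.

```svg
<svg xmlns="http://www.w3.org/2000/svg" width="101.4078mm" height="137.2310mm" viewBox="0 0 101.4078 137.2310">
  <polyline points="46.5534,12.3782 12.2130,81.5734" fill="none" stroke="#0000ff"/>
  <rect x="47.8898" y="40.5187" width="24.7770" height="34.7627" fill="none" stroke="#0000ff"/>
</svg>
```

G21
G90
G00 X46.5534 Y124.8528
M3 S361
G01 X12.2130 Y55.6576 F2660
M5
G00 X47.8898 Y96.7123
M3 S361
G01 X72.6668 Y96.7123 F2660
G01 X72.6668 Y61.9496
G01 X47.8898 Y61.9496
G01 X47.8898 Y96.7123
M5
G00 X0.0000 Y0.0000

Since the viewBox matches the mm dimensions, user units are millimetres directly. The only transform is the Y-flip y_m = 137.2310 − y_svg.

Shape 1 is a line segment drawn with `<polyline>`. Its stroke #0000ff means engrave at S361, F2660. After flipping Y the toolpath is (46.5534,124.8528) → (12.2130,55.6576).

Shape 2 is a rectangle drawn with `<rect>`. Its stroke #0000ff means engrave at S361, F2660. After flipping Y the toolpath is (47.8898,96.7123) → (72.6668,96.7123) → (72.6668,61.9496) → (47.8898,61.9496) → (47.8898,96.7123), returning to the start.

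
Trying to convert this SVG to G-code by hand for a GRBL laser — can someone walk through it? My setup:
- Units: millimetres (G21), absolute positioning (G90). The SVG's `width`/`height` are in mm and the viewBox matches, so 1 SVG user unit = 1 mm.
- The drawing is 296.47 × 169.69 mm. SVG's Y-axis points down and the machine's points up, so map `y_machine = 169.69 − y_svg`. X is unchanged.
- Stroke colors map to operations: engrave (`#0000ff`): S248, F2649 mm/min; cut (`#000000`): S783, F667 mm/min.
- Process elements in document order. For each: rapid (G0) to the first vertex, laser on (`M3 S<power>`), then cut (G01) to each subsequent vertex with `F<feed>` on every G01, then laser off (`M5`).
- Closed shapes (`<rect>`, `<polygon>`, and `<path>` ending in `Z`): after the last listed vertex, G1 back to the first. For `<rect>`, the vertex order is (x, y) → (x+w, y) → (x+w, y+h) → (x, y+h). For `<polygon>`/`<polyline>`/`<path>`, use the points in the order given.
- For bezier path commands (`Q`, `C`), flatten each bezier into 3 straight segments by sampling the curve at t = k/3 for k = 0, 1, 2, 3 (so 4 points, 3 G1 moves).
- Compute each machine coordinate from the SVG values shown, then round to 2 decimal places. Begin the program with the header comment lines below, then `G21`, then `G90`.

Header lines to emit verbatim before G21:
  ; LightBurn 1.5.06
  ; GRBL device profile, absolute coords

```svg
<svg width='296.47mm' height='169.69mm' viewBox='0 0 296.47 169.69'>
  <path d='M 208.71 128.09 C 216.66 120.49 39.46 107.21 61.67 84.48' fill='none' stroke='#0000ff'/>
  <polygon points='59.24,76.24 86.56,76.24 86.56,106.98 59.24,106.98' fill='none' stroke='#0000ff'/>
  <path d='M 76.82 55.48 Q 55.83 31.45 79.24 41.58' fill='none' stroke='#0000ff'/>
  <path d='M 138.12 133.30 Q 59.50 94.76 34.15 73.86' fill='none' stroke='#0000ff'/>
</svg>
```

viewBox `0 0 296.47 169.69` with mm width/height → 1 unit = 1 mm. Flip: y_m = 169.69 − y_svg.

**Shape 1** — `<path>` cubic bezier, stroke `#0000ff` → engrave (S248, F2649). Control points (SVG): P0=(208.71,128.09), P1=(216.66,120.49), P2=(39.46,107.21), P3=(61.67,84.48); sampled at t=k/3. Machine vertices: (208.71,41.60) → (169.19,51.23) → (91.69,65.49) → (61.67,85.21). Open path.

**Shape 2** — `<polygon>` rectangle, stroke `#0000ff` → engrave (S248, F2649). Machine vertices: (59.24,93.45) → (86.56,93.45) → (86.56,62.71) → (59.24,62.71) → (59.24,93.45). Closed: final G1 returns to the first vertex.

**Shape 3** — `<path>` quadratic bezier, stroke `#0000ff` → engrave (S248, F2649). Control points (SVG): P0=(76.82,55.48), P1=(55.83,31.45), P2=(79.24,41.58); sampled at t=k/3. Machine vertices: (76.82,114.21) → (67.76,126.43) → (68.57,131.07) → (79.24,128.11). Open path.

**Shape 4** — `<path>` quadratic bezier, stroke `#0000ff` → engrave (S248, F2649). Control points (SVG): P0=(138.12,133.30), P1=(59.50,94.76), P2=(34.15,73.86); sampled at t=k/3. Machine vertices: (138.12,36.39) → (91.63,60.12) → (56.97,79.94) → (34.15,95.83). Open path.

; LightBurn 1.5.06
; GRBL device profile, absolute coords
G21
G90
G0 X208.71 Y41.60
M3 S248
G01 X169.19 Y51.23 F2649
G01 X91.69 Y65.49 F2649
G01 X61.67 Y85.21 F2649
M5
G0 X59.24 Y93.45
M3 S248
G01 X86.56 Y93.45 F2649
G01 X86.56 Y62.71 F2649
G01 X59.24 Y62.71 F2649
G01 X59.24 Y93.45 F2649
M5
G0 X76.82 Y114.21
M3 S248
G01 X67.76 Y126.43 F2649
G01 X68.57 Y131.07 F2649
G01 X79.24 Y128.11 F2649
M5
G0 X138.12 Y36.39
M3 S248
G01 X91.63 Y60.12 F2649
G01 X56.97 Y79.94 F2649
G01 X34.15 Y95.83 F2649
M5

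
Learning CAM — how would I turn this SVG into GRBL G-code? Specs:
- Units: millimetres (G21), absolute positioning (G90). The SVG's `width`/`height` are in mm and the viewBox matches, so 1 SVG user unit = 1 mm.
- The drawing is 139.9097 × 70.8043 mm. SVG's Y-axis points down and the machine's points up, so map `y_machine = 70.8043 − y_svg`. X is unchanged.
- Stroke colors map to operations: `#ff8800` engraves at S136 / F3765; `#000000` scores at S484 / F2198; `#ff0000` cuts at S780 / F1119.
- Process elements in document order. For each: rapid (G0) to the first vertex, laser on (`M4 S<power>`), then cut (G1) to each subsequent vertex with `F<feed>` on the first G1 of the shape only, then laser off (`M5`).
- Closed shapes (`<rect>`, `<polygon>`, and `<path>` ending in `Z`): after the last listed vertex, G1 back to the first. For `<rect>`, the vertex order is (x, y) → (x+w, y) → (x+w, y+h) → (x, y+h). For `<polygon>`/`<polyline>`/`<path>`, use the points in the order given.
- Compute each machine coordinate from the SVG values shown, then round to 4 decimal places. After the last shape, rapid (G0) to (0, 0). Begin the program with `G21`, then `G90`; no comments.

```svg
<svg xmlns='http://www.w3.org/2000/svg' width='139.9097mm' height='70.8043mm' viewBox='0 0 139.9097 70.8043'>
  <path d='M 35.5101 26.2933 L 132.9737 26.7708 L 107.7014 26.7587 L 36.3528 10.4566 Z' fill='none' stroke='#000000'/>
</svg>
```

G21
G90
G0 X35.5101 Y44.5110
M4 S484
G1 X132.9737 Y44.0335 F2198
G1 X107.7014 Y44.0456
G1 X36.3528 Y60.3477
G1 X35.5101 Y44.5110
M5
G0 X0.0000 Y0.0000

viewBox `0 0 139.9097 70.8043` with mm width/height → 1 unit = 1 mm. Flip: y_m = 70.8043 − y_svg.

**Shape 1** — `<path>` closed polygon, stroke `#000000` → score (S484, F2198). Machine vertices: (35.5101,44.5110) → (132.9737,44.0335) → (107.7014,44.0456) → (36.3528,60.3477) → (35.5101,44.5110). Closed: final G1 returns to the first vertex.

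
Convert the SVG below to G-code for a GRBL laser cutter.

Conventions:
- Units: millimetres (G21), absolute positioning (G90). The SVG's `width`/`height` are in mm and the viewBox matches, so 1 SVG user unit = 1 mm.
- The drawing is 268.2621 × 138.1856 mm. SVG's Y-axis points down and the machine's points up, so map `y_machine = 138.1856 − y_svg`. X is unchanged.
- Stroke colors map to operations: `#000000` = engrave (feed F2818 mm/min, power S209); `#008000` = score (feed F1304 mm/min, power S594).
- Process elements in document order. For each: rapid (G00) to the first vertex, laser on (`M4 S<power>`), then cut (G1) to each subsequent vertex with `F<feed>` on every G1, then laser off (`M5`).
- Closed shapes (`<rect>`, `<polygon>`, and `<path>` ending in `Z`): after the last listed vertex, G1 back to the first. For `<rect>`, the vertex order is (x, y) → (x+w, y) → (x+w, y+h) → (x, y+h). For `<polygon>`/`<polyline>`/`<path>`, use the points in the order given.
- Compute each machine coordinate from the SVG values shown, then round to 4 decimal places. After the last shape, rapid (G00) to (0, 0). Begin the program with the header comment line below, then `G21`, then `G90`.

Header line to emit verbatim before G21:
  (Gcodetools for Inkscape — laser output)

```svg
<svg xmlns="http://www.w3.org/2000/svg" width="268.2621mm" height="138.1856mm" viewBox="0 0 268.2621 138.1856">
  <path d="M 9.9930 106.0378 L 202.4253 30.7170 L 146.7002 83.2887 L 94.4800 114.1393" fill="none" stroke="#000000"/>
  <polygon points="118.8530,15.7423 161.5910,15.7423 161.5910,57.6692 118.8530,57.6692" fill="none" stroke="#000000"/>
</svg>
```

Since the viewBox matches the mm dimensions, user units are millimetres directly. The only transform is the Y-flip y_m = 138.1856 − y_svg.

Shape 1 is a open polyline drawn with `<path>`. Its stroke #000000 means engrave at S209, F2818. After flipping Y the toolpath is (9.9930,32.1478) → (202.4253,107.4686) → (146.7002,54.8969) → (94.4800,24.0463).

Shape 2 is a rectangle drawn with `<polygon>`. Its stroke #000000 means engrave at S209, F2818. After flipping Y the toolpath is (118.8530,122.4433) → (161.5910,122.4433) → (161.5910,80.5164) → (118.8530,80.5164) → (118.8530,122.4433), returning to the start.

(Gcodetools for Inkscape — laser output)
G21
G90
G00 X9.9930 Y32.1478
M4 S209
G1 X202.4253 Y107.4686 F2818
G1 X146.7002 Y54.8969 F2818
G1 X94.4800 Y24.0463 F2818
M5
G00 X118.8530 Y122.4433
M4 S209
G1 X161.5910 Y122.4433 F2818
G1 X161.5910 Y80.5164 F2818
G1 X118.8530 Y80.5164 F2818
G1 X118.8530 Y122.4433 F2818
M5
G00 X0.0000 Y0.0000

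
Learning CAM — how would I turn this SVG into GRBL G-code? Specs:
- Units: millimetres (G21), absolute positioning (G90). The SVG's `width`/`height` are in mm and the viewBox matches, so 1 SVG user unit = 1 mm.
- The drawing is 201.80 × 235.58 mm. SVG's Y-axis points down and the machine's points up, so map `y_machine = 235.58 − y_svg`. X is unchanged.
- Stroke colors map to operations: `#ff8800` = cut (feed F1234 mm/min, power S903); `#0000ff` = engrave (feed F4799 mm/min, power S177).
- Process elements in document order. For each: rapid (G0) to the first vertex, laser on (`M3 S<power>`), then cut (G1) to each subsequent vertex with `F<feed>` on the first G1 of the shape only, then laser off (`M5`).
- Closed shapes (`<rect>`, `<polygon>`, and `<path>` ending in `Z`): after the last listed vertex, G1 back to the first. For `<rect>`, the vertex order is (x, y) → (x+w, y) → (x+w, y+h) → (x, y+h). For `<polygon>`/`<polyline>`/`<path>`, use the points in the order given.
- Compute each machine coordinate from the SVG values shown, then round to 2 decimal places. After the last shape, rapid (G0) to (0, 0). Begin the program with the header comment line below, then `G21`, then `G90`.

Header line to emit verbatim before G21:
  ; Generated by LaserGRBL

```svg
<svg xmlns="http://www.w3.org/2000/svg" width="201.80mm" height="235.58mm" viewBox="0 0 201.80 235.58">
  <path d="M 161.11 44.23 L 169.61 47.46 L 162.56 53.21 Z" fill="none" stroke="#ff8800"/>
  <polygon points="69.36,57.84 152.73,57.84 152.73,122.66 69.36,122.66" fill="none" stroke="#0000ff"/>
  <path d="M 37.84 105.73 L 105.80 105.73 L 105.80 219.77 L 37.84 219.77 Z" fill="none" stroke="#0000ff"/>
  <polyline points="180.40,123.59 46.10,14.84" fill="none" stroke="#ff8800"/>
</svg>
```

; Generated by LaserGRBL
G21
G90
G0 X161.11 Y191.35
M3 S903
G1 X169.61 Y188.12 F1234
G1 X162.56 Y182.37
G1 X161.11 Y191.35
M5
G0 X69.36 Y177.74
M3 S177
G1 X152.73 Y177.74 F4799
G1 X152.73 Y112.92
G1 X69.36 Y112.92
G1 X69.36 Y177.74
M5
G0 X37.84 Y129.85
M3 S177
G1 X105.80 Y129.85 F4799
G1 X105.80 Y15.81
G1 X37.84 Y15.81
G1 X37.84 Y129.85
M5
G0 X180.40 Y111.99
M3 S903
G1 X46.10 Y220.74 F1234
M5
G0 X0.00 Y0.00

viewBox `0 0 201.80 235.58` with mm width/height → 1 unit = 1 mm. Flip: y_m = 235.58 − y_svg.

**Shape 1** — `<path>` regular polygon, stroke `#ff8800` → cut (S903, F1234). Machine vertices: (161.11,191.35) → (169.61,188.12) → (162.56,182.37) → (161.11,191.35). Closed: final G1 returns to the first vertex.

**Shape 2** — `<polygon>` rectangle, stroke `#0000ff` → engrave (S177, F4799). Machine vertices: (69.36,177.74) → (152.73,177.74) → (152.73,112.92) → (69.36,112.92) → (69.36,177.74). Closed: final G1 returns to the first vertex.

**Shape 3** — `<path>` rectangle, stroke `#0000ff` → engrave (S177, F4799). Machine vertices: (37.84,129.85) → (105.80,129.85) → (105.80,15.81) → (37.84,15.81) → (37.84,129.85). Closed: final G1 returns to the first vertex.

**Shape 4** — `<polyline>` line segment, stroke `#ff8800` → cut (S903, F1234). Machine vertices: (180.40,111.99) → (46.10,220.74). Open path.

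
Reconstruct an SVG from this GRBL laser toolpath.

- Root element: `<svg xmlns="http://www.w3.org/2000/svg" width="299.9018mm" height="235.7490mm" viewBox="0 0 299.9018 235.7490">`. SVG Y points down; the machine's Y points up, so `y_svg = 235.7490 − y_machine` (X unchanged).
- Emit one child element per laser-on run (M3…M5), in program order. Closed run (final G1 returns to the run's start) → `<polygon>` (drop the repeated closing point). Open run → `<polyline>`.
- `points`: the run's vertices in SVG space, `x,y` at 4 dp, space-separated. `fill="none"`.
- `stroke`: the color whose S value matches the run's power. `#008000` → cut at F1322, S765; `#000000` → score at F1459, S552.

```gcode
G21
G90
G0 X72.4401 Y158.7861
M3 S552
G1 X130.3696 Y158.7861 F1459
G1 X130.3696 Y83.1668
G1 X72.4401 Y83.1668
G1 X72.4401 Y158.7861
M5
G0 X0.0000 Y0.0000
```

Machine Y-up, SVG Y-down with viewBox height 235.7490, so y_svg = 235.7490 − y_machine; X carries over. Every run uses S552, so all elements get stroke `#000000` (score).

Run 1: The run returns to its start, so emit a `<polygon>` with points (Y-flipped): 72.4401,76.9629 130.3696,76.9629 130.3696,152.5822 72.4401,152.5822.

<svg xmlns="http://www.w3.org/2000/svg" width="299.9018mm" height="235.7490mm" viewBox="0 0 299.9018 235.7490">
  <polygon points="72.4401,76.9629 130.3696,76.9629 130.3696,152.5822 72.4401,152.5822" fill="none" stroke="#000000"/>
</svg>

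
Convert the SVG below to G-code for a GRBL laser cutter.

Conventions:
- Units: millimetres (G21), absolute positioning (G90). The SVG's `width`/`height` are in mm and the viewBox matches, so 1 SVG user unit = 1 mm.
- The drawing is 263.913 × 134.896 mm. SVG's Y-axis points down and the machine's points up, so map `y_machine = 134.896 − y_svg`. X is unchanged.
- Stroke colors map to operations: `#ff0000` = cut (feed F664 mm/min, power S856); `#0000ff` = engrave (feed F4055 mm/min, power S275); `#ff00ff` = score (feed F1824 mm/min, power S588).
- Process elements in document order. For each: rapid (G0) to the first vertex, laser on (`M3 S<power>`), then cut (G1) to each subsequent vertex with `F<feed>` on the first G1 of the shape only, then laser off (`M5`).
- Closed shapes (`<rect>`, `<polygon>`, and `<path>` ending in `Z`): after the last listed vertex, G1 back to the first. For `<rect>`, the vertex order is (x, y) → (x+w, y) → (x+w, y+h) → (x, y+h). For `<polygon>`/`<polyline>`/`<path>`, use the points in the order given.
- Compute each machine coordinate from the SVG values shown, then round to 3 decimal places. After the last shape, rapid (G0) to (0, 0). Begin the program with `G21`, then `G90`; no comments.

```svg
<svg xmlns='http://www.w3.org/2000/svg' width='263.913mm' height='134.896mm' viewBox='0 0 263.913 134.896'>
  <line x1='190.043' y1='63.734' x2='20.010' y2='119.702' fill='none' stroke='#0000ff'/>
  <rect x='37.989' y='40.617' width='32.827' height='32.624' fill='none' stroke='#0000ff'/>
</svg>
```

1 u = 1 mm; y_m = 134.896 − y.

[1] `<line>` line segment, #0000ff→engrave S275 F4055: (190.043,71.162) → (20.010,15.194)

[2] `<rect>` rectangle, #0000ff→engrave S275 F4055: (37.989,94.279) → (70.816,94.279) → (70.816,61.655) → (37.989,61.655) → (37.989,94.279) (closed)

G21
G90
G0 X190.043 Y71.162
M3 S275
G1 X20.010 Y15.194 F4055
M5
G0 X37.989 Y94.279
M3 S275
G1 X70.816 Y94.279 F4055
G1 X70.816 Y61.655
G1 X37.989 Y61.655
G1 X37.989 Y94.279
M5
G0 X0.000 Y0.000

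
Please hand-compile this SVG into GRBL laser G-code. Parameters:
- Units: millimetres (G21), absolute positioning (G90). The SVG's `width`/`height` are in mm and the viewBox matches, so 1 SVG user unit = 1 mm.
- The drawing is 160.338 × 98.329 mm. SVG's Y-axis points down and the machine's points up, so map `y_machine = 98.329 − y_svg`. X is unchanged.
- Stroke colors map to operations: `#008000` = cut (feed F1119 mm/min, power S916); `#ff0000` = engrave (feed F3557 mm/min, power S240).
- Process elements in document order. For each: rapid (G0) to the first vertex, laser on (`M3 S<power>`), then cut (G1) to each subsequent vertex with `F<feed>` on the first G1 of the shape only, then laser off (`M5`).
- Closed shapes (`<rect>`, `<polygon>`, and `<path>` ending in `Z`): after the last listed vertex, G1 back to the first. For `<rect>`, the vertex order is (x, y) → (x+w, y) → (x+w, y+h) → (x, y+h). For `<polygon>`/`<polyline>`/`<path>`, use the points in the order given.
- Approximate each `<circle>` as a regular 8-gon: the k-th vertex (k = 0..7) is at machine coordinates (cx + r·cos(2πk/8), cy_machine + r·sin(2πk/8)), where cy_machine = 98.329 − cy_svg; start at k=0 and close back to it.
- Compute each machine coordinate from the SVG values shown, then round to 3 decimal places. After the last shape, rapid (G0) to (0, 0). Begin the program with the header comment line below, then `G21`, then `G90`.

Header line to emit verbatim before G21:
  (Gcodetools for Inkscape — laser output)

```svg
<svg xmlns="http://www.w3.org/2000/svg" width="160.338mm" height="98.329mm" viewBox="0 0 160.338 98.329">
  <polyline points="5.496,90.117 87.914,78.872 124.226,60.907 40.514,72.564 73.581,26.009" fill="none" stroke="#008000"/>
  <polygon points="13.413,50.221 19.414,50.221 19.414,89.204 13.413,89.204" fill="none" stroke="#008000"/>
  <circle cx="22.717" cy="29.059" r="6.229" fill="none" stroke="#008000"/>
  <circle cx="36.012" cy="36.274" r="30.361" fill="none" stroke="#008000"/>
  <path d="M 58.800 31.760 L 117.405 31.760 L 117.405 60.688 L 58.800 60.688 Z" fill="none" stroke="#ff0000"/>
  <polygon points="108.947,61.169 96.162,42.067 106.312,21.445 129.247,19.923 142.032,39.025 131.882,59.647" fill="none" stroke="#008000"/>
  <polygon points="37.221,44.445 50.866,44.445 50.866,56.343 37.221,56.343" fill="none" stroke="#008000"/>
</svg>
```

(Gcodetools for Inkscape — laser output)
G21
G90
G0 X5.496 Y8.212
M3 S916
G1 X87.914 Y19.457 F1119
G1 X124.226 Y37.422
G1 X40.514 Y25.765
G1 X73.581 Y72.320
M5
G0 X13.413 Y48.108
M3 S916
G1 X19.414 Y48.108 F1119
G1 X19.414 Y9.125
G1 X13.413 Y9.125
G1 X13.413 Y48.108
M5
G0 X28.946 Y69.270
M3 S916
G1 X27.122 Y73.675 F1119
G1 X22.717 Y75.499
G1 X18.312 Y73.675
G1 X16.488 Y69.270
G1 X18.312 Y64.865
G1 X22.717 Y63.041
G1 X27.122 Y64.865
G1 X28.946 Y69.270
M5
G0 X66.373 Y62.055
M3 S916
G1 X57.480 Y83.523 F1119
G1 X36.012 Y92.416
G1 X14.544 Y83.523
G1 X5.651 Y62.055
G1 X14.544 Y40.587
G1 X36.012 Y31.694
G1 X57.480 Y40.587
G1 X66.373 Y62.055
M5
G0 X58.800 Y66.569
M3 S240
G1 X117.405 Y66.569 F3557
G1 X117.405 Y37.641
G1 X58.800 Y37.641
G1 X58.800 Y66.569
M5
G0 X108.947 Y37.160
M3 S916
G1 X96.162 Y56.262 F1119
G1 X106.312 Y76.884
G1 X129.247 Y78.406
G1 X142.032 Y59.304
G1 X131.882 Y38.682
G1 X108.947 Y37.160
M5
G0 X37.221 Y53.884
M3 S916
G1 X50.866 Y53.884 F1119
G1 X50.866 Y41.986
G1 X37.221 Y41.986
G1 X37.221 Y53.884
M5
G0 X0.000 Y0.000

viewBox `0 0 160.338 98.329` with mm width/height → 1 unit = 1 mm. Flip: y_m = 98.329 − y_svg.

**Shape 1** — `<polyline>` open polyline, stroke `#008000` → cut (S916, F1119). Machine vertices: (5.496,8.212) → (87.914,19.457) → (124.226,37.422) → (40.514,25.765) → (73.581,72.320). Open path.

**Shape 2** — `<polygon>` rectangle, stroke `#008000` → cut (S916, F1119). Machine vertices: (13.413,48.108) → (19.414,48.108) → (19.414,9.125) → (13.413,9.125) → (13.413,48.108). Closed: final G1 returns to the first vertex.

**Shape 3** — `<circle>` circle, stroke `#008000` → cut (S916, F1119). Machine vertices: (28.946,69.270) → (27.122,73.675) → (22.717,75.499) → (18.312,73.675) → (16.488,69.270) → (18.312,64.865) → (22.717,63.041) → (27.122,64.865) → (28.946,69.270). Closed: final G1 returns to the first vertex.

**Shape 4** — `<circle>` circle, stroke `#008000` → cut (S916, F1119). Machine vertices: (66.373,62.055) → (57.480,83.523) → (36.012,92.416) → (14.544,83.523) → (5.651,62.055) → (14.544,40.587) → (36.012,31.694) → (57.480,40.587) → (66.373,62.055). Closed: final G1 returns to the first vertex.

**Shape 5** — `<path>` rectangle, stroke `#ff0000` → engrave (S240, F3557). Machine vertices: (58.800,66.569) → (117.405,66.569) → (117.405,37.641) → (58.800,37.641) → (58.800,66.569). Closed: final G1 returns to the first vertex.

**Shape 6** — `<polygon>` regular polygon, stroke `#008000` → cut (S916, F1119). Machine vertices: (108.947,37.160) → (96.162,56.262) → (106.312,76.884) → (129.247,78.406) → (142.032,59.304) → (131.882,38.682) → (108.947,37.160). Closed: final G1 returns to the first vertex.

**Shape 7** — `<polygon>` rectangle, stroke `#008000` → cut (S916, F1119). Machine vertices: (37.221,53.884) → (50.866,53.884) → (50.866,41.986) → (37.221,41.986) → (37.221,53.884). Closed: final G1 returns to the first vertex.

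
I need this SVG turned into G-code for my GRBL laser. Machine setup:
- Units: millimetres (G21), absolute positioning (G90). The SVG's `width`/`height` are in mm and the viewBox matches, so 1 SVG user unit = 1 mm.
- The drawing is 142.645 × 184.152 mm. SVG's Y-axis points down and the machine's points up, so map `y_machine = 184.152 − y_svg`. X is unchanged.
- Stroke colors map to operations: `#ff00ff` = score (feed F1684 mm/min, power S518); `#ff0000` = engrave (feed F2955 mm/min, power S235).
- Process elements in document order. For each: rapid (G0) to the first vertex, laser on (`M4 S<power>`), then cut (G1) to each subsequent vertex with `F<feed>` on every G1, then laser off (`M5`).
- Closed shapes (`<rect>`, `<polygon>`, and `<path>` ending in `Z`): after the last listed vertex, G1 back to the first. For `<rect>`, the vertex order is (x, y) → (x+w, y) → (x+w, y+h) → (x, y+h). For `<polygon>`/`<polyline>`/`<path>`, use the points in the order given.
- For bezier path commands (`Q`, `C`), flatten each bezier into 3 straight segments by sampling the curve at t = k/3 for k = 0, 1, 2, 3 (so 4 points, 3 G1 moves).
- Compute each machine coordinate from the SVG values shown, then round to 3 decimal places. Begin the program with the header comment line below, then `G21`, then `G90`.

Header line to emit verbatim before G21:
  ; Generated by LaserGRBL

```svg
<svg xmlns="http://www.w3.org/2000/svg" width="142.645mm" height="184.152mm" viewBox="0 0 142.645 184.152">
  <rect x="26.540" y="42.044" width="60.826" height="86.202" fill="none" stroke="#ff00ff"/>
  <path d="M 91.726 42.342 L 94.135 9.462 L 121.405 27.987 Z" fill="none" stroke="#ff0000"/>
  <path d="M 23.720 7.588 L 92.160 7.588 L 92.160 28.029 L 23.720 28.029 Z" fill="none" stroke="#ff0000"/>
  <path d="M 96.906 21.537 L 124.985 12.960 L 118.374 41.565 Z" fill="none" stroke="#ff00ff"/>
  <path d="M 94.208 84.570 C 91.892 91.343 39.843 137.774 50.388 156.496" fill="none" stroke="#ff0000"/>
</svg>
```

Since the viewBox matches the mm dimensions, user units are millimetres directly. The only transform is the Y-flip y_m = 184.152 − y_svg.

Shape 1 is a rectangle drawn with `<rect>`. Its stroke #ff00ff means score at S518, F1684. After flipping Y the toolpath is (26.540,142.108) → (87.366,142.108) → (87.366,55.906) → (26.540,55.906) → (26.540,142.108), returning to the start.

Shape 2 is a regular polygon drawn with `<path>`. Its stroke #ff0000 means engrave at S235, F2955. After flipping Y the toolpath is (91.726,141.810) → (94.135,174.690) → (121.405,156.165) → (91.726,141.810), returning to the start.

Shape 3 is a rectangle drawn with `<path>`. Its stroke #ff0000 means engrave at S235, F2955. After flipping Y the toolpath is (23.720,176.564) → (92.160,176.564) → (92.160,156.123) → (23.720,156.123) → (23.720,176.564), returning to the start.

Shape 4 is a regular polygon drawn with `<path>`. Its stroke #ff00ff means score at S518, F1684. After flipping Y the toolpath is (96.906,162.615) → (124.985,171.192) → (118.374,142.587) → (96.906,162.615), returning to the start.

Shape 5 is a cubic bezier drawn with `<path>`. Its stroke #ff0000 means engrave at S235, F2955. After flipping Y the toolpath is (94.208,99.582) → (79.475,82.085) → (56.547,53.119) → (50.388,27.656).

; Generated by LaserGRBL
G21
G90
G0 X26.540 Y142.108
M4 S518
G1 X87.366 Y142.108 F1684
G1 X87.366 Y55.906 F1684
G1 X26.540 Y55.906 F1684
G1 X26.540 Y142.108 F1684
M5
G0 X91.726 Y141.810
M4 S235
G1 X94.135 Y174.690 F2955
G1 X121.405 Y156.165 F2955
G1 X91.726 Y141.810 F2955
M5
G0 X23.720 Y176.564
M4 S235
G1 X92.160 Y176.564 F2955
G1 X92.160 Y156.123 F2955
G1 X23.720 Y156.123 F2955
G1 X23.720 Y176.564 F2955
M5
G0 X96.906 Y162.615
M4 S518
G1 X124.985 Y171.192 F1684
G1 X118.374 Y142.587 F1684
G1 X96.906 Y162.615 F1684
M5
G0 X94.208 Y99.582
M4 S235
G1 X79.475 Y82.085 F2955
G1 X56.547 Y53.119 F2955
G1 X50.388 Y27.656 F2955
M5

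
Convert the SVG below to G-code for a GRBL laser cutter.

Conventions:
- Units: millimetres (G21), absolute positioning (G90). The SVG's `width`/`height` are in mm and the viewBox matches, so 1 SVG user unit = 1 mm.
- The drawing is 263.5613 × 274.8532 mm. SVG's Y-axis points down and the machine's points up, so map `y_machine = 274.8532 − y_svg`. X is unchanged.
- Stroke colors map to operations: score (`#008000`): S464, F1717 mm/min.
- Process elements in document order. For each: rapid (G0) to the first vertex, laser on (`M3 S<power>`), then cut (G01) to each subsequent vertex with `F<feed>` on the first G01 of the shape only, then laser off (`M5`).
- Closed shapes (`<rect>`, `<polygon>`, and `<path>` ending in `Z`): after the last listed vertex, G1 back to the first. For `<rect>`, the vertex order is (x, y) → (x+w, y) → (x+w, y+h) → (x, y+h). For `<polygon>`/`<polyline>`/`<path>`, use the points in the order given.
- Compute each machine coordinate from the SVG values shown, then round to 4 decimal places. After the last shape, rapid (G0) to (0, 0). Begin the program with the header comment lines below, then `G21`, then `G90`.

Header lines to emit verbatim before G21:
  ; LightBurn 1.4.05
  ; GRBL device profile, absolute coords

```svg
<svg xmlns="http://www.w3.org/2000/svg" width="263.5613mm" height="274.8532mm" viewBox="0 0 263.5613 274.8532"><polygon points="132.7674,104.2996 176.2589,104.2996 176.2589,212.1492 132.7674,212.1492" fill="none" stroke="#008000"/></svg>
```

1 u = 1 mm; y_m = 274.8532 − y.

[1] `<polygon>` rectangle, #008000→score S464 F1717: (132.7674,170.5536) → (176.2589,170.5536) → (176.2589,62.7040) → (132.7674,62.7040) → (132.7674,170.5536) (closed)

; LightBurn 1.4.05
; GRBL device profile, absolute coords
G21
G90
G0 X132.7674 Y170.5536
M3 S464
G01 X176.2589 Y170.5536 F1717
G01 X176.2589 Y62.7040
G01 X132.7674 Y62.7040
G01 X132.7674 Y170.5536
M5
G0 X0.0000 Y0.0000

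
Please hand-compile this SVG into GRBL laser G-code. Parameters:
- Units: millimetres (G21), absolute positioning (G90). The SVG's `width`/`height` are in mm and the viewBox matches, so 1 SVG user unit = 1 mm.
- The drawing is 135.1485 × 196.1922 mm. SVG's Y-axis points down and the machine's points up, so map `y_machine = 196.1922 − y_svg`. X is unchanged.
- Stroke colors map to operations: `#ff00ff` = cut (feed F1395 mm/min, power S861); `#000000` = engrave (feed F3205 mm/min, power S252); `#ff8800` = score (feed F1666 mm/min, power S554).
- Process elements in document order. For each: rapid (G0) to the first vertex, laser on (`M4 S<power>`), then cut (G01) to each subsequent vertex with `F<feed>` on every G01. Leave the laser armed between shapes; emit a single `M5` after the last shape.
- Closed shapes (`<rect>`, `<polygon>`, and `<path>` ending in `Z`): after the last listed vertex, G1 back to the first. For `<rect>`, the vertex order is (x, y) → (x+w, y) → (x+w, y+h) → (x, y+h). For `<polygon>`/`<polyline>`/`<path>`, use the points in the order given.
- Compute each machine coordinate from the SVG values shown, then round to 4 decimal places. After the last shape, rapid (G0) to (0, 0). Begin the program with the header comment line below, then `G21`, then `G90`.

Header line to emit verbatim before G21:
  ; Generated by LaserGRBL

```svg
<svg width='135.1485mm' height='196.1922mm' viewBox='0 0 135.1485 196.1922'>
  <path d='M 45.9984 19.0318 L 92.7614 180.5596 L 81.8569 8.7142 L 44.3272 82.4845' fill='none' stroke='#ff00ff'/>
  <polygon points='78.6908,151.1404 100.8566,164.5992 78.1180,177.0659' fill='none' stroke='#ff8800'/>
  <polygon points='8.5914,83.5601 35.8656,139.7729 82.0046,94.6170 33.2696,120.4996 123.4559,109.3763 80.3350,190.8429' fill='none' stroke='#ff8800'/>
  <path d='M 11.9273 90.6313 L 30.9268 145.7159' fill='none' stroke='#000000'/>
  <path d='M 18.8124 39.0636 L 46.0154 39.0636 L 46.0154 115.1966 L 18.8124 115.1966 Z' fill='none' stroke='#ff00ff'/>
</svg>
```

; Generated by LaserGRBL
G21
G90
G0 X45.9984 Y177.1604
M4 S861
G01 X92.7614 Y15.6326 F1395
G01 X81.8569 Y187.4780 F1395
G01 X44.3272 Y113.7077 F1395
G0 X78.6908 Y45.0518
M4 S554
G01 X100.8566 Y31.5930 F1666
G01 X78.1180 Y19.1263 F1666
G01 X78.6908 Y45.0518 F1666
G0 X8.5914 Y112.6321
M4 S554
G01 X35.8656 Y56.4193 F1666
G01 X82.0046 Y101.5752 F1666
G01 X33.2696 Y75.6926 F1666
G01 X123.4559 Y86.8159 F1666
G01 X80.3350 Y5.3493 F1666
G01 X8.5914 Y112.6321 F1666
G0 X11.9273 Y105.5609
M4 S252
G01 X30.9268 Y50.4763 F3205
G0 X18.8124 Y157.1286
M4 S861
G01 X46.0154 Y157.1286 F1395
G01 X46.0154 Y80.9956 F1395
G01 X18.8124 Y80.9956 F1395
G01 X18.8124 Y157.1286 F1395
M5
G0 X0.0000 Y0.0000

1 u = 1 mm; y_m = 196.1922 − y.

[1] `<path>` open polyline, #ff00ff→cut S861 F1395: (45.9984,177.1604) → (92.7614,15.6326) → (81.8569,187.4780) → (44.3272,113.7077)

[2] `<polygon>` regular polygon, #ff8800→score S554 F1666: (78.6908,45.0518) → (100.8566,31.5930) → (78.1180,19.1263) → (78.6908,45.0518) (closed)

[3] `<polygon>` closed polygon, #ff8800→score S554 F1666: (8.5914,112.6321) → (35.8656,56.4193) → (82.0046,101.5752) → (33.2696,75.6926) → (123.4559,86.8159) → (80.3350,5.3493) → (8.5914,112.6321) (closed)

[4] `<path>` line segment, #000000→engrave S252 F3205: (11.9273,105.5609) → (30.9268,50.4763)

[5] `<path>` rectangle, #ff00ff→cut S861 F1395: (18.8124,157.1286) → (46.0154,157.1286) → (46.0154,80.9956) → (18.8124,80.9956) → (18.8124,157.1286) (closed)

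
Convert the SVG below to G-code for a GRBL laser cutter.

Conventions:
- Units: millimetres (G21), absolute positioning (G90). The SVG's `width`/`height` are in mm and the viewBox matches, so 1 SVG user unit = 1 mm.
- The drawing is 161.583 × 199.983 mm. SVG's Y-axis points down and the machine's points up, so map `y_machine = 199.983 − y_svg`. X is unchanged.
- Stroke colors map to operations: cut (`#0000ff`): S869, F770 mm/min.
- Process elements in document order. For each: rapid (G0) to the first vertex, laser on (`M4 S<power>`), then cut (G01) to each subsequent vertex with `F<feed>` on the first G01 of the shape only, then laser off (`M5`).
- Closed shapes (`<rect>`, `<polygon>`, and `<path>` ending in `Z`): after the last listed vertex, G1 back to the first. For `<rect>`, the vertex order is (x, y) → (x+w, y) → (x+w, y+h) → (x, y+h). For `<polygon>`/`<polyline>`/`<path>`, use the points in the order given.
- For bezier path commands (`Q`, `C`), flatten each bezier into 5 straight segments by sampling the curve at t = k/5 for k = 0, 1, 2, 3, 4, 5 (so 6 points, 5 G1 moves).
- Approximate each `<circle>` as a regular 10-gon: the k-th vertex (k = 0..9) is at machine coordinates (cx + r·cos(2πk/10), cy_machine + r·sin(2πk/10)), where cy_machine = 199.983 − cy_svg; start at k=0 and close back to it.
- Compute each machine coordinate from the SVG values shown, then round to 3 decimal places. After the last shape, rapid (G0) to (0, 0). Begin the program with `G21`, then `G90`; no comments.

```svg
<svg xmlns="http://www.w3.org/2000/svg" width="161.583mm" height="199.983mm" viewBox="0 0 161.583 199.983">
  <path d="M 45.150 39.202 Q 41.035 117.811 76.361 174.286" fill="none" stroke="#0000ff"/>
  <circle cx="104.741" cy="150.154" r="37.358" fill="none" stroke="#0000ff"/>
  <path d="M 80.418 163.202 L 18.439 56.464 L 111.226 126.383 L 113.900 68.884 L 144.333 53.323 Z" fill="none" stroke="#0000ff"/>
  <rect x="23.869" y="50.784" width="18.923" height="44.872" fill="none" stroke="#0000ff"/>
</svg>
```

1 u = 1 mm; y_m = 199.983 − y.

[1] `<path>` quadratic bezier, #0000ff→cut S869 F770: (45.150,160.781) → (45.082,130.223) → (48.169,101.435) → (54.411,74.418) → (63.808,49.172) → (76.361,25.697)

[2] `<circle>` circle, #0000ff→cut S869 F770: (142.099,49.829) → (134.964,71.787) → (116.285,85.359) → (93.197,85.359) → (74.518,71.787) → (67.383,49.829) → (74.518,27.871) → (93.197,14.299) → (116.285,14.299) → (134.964,27.871) → (142.099,49.829) (closed)

[3] `<path>` closed polygon, #0000ff→cut S869 F770: (80.418,36.781) → (18.439,143.519) → (111.226,73.600) → (113.900,131.099) → (144.333,146.660) → (80.418,36.781) (closed)

[4] `<rect>` rectangle, #0000ff→cut S869 F770: (23.869,149.199) → (42.792,149.199) → (42.792,104.327) → (23.869,104.327) → (23.869,149.199) (closed)

G21
G90
G0 X45.150 Y160.781
M4 S869
G01 X45.082 Y130.223 F770
G01 X48.169 Y101.435
G01 X54.411 Y74.418
G01 X63.808 Y49.172
G01 X76.361 Y25.697
M5
G0 X142.099 Y49.829
M4 S869
G01 X134.964 Y71.787 F770
G01 X116.285 Y85.359
G01 X93.197 Y85.359
G01 X74.518 Y71.787
G01 X67.383 Y49.829
G01 X74.518 Y27.871
G01 X93.197 Y14.299
G01 X116.285 Y14.299
G01 X134.964 Y27.871
G01 X142.099 Y49.829
M5
G0 X80.418 Y36.781
M4 S869
G01 X18.439 Y143.519 F770
G01 X111.226 Y73.600
G01 X113.900 Y131.099
G01 X144.333 Y146.660
G01 X80.418 Y36.781
M5
G0 X23.869 Y149.199
M4 S869
G01 X42.792 Y149.199 F770
G01 X42.792 Y104.327
G01 X23.869 Y104.327
G01 X23.869 Y149.199
M5
G0 X0.000 Y0.000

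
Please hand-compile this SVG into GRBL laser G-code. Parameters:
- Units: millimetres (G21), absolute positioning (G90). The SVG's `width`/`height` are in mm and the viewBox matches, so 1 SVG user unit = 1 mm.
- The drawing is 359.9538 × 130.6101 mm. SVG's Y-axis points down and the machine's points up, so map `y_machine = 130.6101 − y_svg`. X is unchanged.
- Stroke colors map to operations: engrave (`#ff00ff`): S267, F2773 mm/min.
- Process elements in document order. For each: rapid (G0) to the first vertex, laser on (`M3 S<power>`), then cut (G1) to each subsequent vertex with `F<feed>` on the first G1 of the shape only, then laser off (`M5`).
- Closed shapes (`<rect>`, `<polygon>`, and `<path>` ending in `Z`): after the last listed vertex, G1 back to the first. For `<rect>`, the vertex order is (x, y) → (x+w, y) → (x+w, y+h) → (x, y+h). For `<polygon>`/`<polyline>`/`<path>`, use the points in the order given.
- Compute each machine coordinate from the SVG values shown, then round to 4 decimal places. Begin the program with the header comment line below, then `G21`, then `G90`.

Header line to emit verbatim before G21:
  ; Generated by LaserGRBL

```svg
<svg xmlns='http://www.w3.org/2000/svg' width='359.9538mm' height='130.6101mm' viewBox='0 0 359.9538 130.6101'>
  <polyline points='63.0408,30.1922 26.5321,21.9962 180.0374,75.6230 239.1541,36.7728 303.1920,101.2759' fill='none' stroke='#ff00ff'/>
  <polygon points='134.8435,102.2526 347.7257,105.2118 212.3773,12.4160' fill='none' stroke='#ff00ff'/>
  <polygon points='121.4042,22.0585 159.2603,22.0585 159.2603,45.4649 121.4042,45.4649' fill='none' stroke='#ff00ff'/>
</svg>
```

viewBox `0 0 359.9538 130.6101` with mm width/height → 1 unit = 1 mm. Flip: y_m = 130.6101 − y_svg.

**Shape 1** — `<polyline>` open polyline, stroke `#ff00ff` → engrave (S267, F2773). Machine vertices: (63.0408,100.4179) → (26.5321,108.6139) → (180.0374,54.9871) → (239.1541,93.8373) → (303.1920,29.3342). Open path.

**Shape 2** — `<polygon>` closed polygon, stroke `#ff00ff` → engrave (S267, F2773). Machine vertices: (134.8435,28.3575) → (347.7257,25.3983) → (212.3773,118.1941) → (134.8435,28.3575). Closed: final G1 returns to the first vertex.

**Shape 3** — `<polygon>` rectangle, stroke `#ff00ff` → engrave (S267, F2773). Machine vertices: (121.4042,108.5516) → (159.2603,108.5516) → (159.2603,85.1452) → (121.4042,85.1452) → (121.4042,108.5516). Closed: final G1 returns to the first vertex.

; Generated by LaserGRBL
G21
G90
G0 X63.0408 Y100.4179
M3 S267
G1 X26.5321 Y108.6139 F2773
G1 X180.0374 Y54.9871
G1 X239.1541 Y93.8373
G1 X303.1920 Y29.3342
M5
G0 X134.8435 Y28.3575
M3 S267
G1 X347.7257 Y25.3983 F2773
G1 X212.3773 Y118.1941
G1 X134.8435 Y28.3575
M5
G0 X121.4042 Y108.5516
M3 S267
G1 X159.2603 Y108.5516 F2773
G1 X159.2603 Y85.1452
G1 X121.4042 Y85.1452
G1 X121.4042 Y108.5516
M5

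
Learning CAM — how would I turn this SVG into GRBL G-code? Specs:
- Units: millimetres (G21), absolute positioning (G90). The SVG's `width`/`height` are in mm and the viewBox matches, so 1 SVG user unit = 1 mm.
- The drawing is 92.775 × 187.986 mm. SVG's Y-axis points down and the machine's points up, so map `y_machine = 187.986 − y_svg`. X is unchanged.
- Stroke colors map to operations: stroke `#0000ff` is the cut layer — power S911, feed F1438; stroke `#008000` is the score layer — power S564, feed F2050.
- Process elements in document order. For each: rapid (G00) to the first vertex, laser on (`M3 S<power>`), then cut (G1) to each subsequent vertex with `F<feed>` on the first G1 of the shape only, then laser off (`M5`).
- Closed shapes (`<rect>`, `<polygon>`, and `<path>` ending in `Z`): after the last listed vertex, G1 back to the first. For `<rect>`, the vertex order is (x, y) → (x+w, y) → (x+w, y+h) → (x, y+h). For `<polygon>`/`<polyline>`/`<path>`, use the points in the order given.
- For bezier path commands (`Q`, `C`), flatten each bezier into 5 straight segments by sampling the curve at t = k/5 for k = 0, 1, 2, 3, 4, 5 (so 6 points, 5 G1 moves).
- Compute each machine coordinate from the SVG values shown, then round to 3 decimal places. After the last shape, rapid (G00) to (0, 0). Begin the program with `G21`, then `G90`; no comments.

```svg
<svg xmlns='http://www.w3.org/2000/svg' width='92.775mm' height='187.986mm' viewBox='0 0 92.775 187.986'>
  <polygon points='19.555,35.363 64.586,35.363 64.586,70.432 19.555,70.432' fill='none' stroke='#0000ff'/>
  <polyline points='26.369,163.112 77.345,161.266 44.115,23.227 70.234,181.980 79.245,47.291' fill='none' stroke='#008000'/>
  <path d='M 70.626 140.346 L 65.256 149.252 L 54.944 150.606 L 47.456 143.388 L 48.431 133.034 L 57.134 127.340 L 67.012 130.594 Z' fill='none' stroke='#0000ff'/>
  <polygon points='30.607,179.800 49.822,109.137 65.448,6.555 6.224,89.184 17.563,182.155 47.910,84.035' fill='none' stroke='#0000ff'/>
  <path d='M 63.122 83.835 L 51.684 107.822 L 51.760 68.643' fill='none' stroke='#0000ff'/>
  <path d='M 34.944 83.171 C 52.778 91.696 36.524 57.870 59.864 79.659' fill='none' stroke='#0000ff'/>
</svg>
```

G21
G90
G00 X19.555 Y152.623
M3 S911
G1 X64.586 Y152.623 F1438
G1 X64.586 Y117.554
G1 X19.555 Y117.554
G1 X19.555 Y152.623
M5
G00 X26.369 Y24.874
M3 S564
G1 X77.345 Y26.720 F2050
G1 X44.115 Y164.759
G1 X70.234 Y6.006
G1 X79.245 Y140.695
M5
G00 X70.626 Y47.640
M3 S911
G1 X65.256 Y38.734 F1438
G1 X54.944 Y37.380
G1 X47.456 Y44.598
G1 X48.431 Y54.952
G1 X57.134 Y60.646
G1 X67.012 Y57.392
G1 X70.626 Y47.640
M5
G00 X30.607 Y8.186
M3 S911
G1 X49.822 Y78.849 F1438
G1 X65.448 Y181.431
G1 X6.224 Y98.802
G1 X17.563 Y5.831
G1 X47.910 Y103.951
G1 X30.607 Y8.186
M5
G00 X63.122 Y104.151
M3 S911
G1 X51.684 Y80.164 F1438
G1 X51.760 Y119.343
M5
G00 X34.944 Y104.815
M3 S911
G1 X42.143 Y103.998 F1438
G1 X44.698 Y108.644
G1 X46.145 Y114.048
G1 X50.022 Y115.510
G1 X59.864 Y108.327
M5
G00 X0.000 Y0.000

1 u = 1 mm; y_m = 187.986 − y.

[1] `<polygon>` rectangle, #0000ff→cut S911 F1438: (19.555,152.623) → (64.586,152.623) → (64.586,117.554) → (19.555,117.554) → (19.555,152.623) (closed)

[2] `<polyline>` open polyline, #008000→score S564 F2050: (26.369,24.874) → (77.345,26.720) → (44.115,164.759) → (70.234,6.006) → (79.245,140.695)

[3] `<path>` regular polygon, #0000ff→cut S911 F1438: (70.626,47.640) → (65.256,38.734) → (54.944,37.380) → (47.456,44.598) → (48.431,54.952) → (57.134,60.646) → (67.012,57.392) → (70.626,47.640) (closed)

[4] `<polygon>` closed polygon, #0000ff→cut S911 F1438: (30.607,8.186) → (49.822,78.849) → (65.448,181.431) → (6.224,98.802) → (17.563,5.831) → (47.910,103.951) → (30.607,8.186) (closed)

[5] `<path>` open polyline, #0000ff→cut S911 F1438: (63.122,104.151) → (51.684,80.164) → (51.760,119.343)

[6] `<path>` cubic bezier, #0000ff→cut S911 F1438: (34.944,104.815) → (42.143,103.998) → (44.698,108.644) → (46.145,114.048) → (50.022,115.510) → (59.864,108.327)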